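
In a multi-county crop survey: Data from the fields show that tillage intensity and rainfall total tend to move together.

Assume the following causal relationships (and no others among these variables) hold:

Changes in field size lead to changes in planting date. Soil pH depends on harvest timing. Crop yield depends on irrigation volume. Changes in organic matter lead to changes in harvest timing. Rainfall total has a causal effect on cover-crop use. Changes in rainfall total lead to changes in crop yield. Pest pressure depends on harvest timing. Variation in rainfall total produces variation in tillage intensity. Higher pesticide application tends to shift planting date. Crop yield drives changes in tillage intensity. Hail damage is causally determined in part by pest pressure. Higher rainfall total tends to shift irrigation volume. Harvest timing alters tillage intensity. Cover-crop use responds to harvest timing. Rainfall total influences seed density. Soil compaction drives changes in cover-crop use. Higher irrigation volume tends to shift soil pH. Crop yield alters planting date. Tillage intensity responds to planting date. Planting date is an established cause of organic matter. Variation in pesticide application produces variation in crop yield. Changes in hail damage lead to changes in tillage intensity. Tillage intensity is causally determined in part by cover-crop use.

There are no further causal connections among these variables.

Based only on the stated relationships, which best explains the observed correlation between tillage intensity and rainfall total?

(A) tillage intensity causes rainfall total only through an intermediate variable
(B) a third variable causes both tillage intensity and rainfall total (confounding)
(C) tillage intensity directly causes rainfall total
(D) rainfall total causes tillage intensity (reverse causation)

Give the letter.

The stated link runs rainfall total → tillage intensity; tillage intensity has no causal path to rainfall total. No variable causes both, so confounding is ruled out. The correlation reflects reverse causation.

D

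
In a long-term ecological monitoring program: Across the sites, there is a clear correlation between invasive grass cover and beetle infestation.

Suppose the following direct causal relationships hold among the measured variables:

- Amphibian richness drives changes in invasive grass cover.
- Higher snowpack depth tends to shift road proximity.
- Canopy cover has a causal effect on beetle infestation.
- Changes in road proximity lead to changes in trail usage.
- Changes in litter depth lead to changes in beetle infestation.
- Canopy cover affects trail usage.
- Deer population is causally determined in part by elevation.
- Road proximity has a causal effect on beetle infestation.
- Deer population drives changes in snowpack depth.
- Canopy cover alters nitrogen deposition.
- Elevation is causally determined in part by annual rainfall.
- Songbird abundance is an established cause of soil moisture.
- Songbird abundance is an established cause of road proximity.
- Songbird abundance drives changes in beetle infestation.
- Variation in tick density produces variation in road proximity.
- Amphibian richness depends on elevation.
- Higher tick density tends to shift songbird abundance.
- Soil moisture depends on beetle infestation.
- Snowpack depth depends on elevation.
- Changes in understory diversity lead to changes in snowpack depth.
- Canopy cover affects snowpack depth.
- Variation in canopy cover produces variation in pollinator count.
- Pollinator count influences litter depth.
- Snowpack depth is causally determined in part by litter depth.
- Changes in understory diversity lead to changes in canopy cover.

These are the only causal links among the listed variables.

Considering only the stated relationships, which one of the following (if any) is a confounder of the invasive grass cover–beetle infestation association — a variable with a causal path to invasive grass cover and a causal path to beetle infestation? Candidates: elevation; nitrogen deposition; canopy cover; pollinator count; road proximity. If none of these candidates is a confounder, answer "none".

Elevation causes invasive grass cover (elevation → amphibian richness → invasive grass cover) and also causes beetle infestation (elevation → snowpack depth → road proximity → beetle infestation); it is a common cause of both.
Each of the other candidates lacks a causal path to at least one of invasive grass cover and beetle infestation, so they do not confound the relationship.

elevation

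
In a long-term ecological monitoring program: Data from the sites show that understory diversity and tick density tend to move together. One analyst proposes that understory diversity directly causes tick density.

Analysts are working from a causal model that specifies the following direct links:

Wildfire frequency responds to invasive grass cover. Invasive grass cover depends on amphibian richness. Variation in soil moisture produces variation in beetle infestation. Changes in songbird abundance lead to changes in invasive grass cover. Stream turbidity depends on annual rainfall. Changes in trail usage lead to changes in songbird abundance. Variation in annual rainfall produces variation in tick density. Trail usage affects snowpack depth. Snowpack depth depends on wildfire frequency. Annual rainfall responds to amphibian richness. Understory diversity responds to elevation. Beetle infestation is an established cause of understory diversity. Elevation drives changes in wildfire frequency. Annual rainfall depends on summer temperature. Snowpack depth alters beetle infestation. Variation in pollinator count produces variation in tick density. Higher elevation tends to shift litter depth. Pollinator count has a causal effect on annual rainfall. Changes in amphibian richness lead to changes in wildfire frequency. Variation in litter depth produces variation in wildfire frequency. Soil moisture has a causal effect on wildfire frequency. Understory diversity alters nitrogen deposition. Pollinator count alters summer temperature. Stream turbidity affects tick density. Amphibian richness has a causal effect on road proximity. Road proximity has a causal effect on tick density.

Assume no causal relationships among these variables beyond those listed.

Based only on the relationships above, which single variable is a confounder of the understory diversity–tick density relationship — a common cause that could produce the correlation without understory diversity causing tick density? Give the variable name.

Amphibian richness has a causal path to understory diversity (amphibian richness → wildfire frequency → snowpack depth → beetle infestation → understory diversity) and a separate causal path to tick density (amphibian richness → annual rainfall → tick density), so it is a common cause of both.
No stated relationship gives understory diversity a causal route to tick density, so the correlation is explained by the shared upstream cause rather than a direct effect.

amphibian richness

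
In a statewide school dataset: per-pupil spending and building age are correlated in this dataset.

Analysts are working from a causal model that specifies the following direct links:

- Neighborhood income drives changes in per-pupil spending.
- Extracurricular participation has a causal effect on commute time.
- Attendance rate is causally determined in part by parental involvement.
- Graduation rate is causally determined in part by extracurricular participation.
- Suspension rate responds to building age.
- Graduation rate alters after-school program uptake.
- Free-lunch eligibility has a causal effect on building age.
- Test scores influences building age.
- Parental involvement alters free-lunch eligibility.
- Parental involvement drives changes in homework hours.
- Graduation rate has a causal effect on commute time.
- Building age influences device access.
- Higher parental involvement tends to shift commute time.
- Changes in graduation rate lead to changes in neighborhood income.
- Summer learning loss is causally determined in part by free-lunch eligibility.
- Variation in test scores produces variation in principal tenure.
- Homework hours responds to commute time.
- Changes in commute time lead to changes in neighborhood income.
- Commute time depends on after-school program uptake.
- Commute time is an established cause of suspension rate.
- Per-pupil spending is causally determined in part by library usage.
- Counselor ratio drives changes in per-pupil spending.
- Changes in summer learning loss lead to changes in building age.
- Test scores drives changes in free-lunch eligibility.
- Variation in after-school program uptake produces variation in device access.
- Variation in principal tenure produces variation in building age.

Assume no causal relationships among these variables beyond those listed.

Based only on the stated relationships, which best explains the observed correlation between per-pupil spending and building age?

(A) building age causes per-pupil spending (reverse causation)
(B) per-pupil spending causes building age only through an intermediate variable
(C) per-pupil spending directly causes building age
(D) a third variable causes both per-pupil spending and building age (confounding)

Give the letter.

D

Parental involvement causes per-pupil spending (parental involvement → commute time → neighborhood income → per-pupil spending) and building age (parental involvement → free-lunch eligibility → building age) — a common cause creating the correlation.
There is no stated path from per-pupil spending to building age or from building age to per-pupil spending, so neither direct nor reverse causation applies.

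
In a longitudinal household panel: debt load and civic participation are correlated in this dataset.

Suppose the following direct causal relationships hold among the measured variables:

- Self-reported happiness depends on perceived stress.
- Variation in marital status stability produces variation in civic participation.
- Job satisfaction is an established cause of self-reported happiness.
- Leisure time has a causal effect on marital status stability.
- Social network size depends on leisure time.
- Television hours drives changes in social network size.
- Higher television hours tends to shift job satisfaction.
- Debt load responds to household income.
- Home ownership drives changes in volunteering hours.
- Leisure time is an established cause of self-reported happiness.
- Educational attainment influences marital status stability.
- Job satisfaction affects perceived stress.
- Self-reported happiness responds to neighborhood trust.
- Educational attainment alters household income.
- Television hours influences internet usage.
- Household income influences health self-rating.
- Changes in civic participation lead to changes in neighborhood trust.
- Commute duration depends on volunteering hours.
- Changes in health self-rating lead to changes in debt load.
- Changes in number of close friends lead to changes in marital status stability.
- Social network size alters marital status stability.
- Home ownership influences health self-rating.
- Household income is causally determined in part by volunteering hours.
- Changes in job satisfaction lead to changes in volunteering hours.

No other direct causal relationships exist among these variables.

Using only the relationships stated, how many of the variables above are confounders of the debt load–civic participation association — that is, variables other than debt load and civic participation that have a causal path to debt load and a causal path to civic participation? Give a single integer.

The common causes are: educational attainment (to debt load via educational attainment → household income → debt load; to civic participation via educational attainment → marital status stability → civic participation); television hours (to debt load via television hours → job satisfaction → volunteering hours → household income → debt load; to civic participation via television hours → social network size → marital status stability → civic participation).
Every other variable lacks a causal path to at least one of debt load and civic participation.

2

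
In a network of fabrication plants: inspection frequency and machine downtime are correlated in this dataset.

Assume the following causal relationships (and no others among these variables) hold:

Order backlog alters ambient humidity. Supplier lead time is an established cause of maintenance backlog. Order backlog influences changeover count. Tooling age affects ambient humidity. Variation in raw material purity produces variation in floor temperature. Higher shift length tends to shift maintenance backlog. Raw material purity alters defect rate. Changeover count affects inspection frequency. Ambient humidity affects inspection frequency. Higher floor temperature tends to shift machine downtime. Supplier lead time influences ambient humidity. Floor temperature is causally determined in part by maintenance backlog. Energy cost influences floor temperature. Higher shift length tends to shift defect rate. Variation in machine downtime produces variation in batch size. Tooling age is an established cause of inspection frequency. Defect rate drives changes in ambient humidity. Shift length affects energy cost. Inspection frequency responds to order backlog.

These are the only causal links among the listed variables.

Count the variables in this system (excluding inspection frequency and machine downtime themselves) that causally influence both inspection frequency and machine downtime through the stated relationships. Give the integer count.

The common causes are: raw material purity (to inspection frequency via raw material purity → defect rate → ambient humidity → inspection frequency; to machine downtime via raw material purity → floor temperature → machine downtime); shift length (to inspection frequency via shift length → defect rate → ambient humidity → inspection frequency; to machine downtime via shift length → maintenance backlog → floor temperature → machine downtime); supplier lead time (to inspection frequency via supplier lead time → ambient humidity → inspection frequency; to machine downtime via supplier lead time → maintenance backlog → floor temperature → machine downtime).
Every other variable lacks a causal path to at least one of inspection frequency and machine downtime.

3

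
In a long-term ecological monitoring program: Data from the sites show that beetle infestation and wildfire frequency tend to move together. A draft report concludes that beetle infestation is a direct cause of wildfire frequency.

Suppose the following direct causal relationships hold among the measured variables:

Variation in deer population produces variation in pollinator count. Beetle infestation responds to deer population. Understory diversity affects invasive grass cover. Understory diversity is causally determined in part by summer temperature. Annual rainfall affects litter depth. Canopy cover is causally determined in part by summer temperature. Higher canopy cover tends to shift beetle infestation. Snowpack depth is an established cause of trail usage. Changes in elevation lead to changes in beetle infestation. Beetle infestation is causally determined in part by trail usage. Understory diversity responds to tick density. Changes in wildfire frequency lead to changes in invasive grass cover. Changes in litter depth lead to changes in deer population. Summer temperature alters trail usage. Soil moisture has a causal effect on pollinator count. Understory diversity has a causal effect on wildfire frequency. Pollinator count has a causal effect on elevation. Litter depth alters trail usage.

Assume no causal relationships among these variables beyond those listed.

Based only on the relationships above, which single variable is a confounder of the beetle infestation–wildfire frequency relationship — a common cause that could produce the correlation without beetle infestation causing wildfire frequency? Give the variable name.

summer temperature

Summer temperature has a causal path to beetle infestation (summer temperature → trail usage → beetle infestation) and a separate causal path to wildfire frequency (summer temperature → understory diversity → wildfire frequency), so it is a common cause of both.
No stated relationship gives beetle infestation a causal route to wildfire frequency, so the correlation is explained by the shared upstream cause rather than a direct effect.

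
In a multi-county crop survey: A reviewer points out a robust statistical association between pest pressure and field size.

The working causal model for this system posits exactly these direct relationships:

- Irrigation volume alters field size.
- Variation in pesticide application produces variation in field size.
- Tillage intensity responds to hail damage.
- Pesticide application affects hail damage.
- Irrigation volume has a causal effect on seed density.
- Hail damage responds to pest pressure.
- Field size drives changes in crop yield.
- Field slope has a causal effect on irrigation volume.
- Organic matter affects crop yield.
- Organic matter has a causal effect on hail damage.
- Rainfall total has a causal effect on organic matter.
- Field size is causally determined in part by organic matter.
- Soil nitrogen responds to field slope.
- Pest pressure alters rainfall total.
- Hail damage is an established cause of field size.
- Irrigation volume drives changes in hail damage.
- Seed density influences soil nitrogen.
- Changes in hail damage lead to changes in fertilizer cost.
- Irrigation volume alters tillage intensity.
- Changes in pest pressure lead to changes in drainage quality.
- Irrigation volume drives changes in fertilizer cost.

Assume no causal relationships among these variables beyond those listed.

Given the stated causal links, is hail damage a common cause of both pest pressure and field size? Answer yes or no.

no

Hail damage has no stated causal path to pest pressure. A confounder must cause both variables, so hail damage does not qualify.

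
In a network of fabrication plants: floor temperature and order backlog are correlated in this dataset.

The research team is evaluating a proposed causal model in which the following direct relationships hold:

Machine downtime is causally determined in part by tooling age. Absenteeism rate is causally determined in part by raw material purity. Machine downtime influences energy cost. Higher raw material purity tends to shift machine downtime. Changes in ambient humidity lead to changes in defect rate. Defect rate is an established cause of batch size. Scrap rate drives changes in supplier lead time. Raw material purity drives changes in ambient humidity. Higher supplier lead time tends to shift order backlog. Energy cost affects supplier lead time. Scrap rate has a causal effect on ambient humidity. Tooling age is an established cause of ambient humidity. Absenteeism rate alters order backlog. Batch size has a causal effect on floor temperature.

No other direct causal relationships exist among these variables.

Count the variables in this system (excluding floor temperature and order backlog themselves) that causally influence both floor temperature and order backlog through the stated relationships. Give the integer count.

3

The common causes are: raw material purity (to floor temperature via raw material purity → ambient humidity → defect rate → batch size → floor temperature; to order backlog via raw material purity → absenteeism rate → order backlog); scrap rate (to floor temperature via scrap rate → ambient humidity → defect rate → batch size → floor temperature; to order backlog via scrap rate → supplier lead time → order backlog); tooling age (to floor temperature via tooling age → ambient humidity → defect rate → batch size → floor temperature; to order backlog via tooling age → machine downtime → energy cost → supplier lead time → order backlog).
Every other variable lacks a causal path to at least one of floor temperature and order backlog.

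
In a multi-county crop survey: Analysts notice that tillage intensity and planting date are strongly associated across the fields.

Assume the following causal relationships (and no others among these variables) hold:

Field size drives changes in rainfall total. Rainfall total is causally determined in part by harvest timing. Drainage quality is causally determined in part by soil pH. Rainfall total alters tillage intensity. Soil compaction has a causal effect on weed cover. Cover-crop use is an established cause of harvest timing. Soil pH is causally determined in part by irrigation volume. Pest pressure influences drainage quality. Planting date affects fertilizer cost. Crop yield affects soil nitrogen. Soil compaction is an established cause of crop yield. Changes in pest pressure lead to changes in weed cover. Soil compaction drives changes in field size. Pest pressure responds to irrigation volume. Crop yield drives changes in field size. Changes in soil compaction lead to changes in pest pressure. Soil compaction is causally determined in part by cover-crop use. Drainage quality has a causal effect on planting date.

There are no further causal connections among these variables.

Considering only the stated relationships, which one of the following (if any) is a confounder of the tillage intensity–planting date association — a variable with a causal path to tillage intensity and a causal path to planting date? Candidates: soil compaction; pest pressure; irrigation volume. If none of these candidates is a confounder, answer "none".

Soil compaction causes tillage intensity (soil compaction → field size → rainfall total → tillage intensity) and also causes planting date (soil compaction → pest pressure → drainage quality → planting date); it is a common cause of both.
Each of the other candidates lacks a causal path to at least one of tillage intensity and planting date, so they do not confound the relationship.

soil compaction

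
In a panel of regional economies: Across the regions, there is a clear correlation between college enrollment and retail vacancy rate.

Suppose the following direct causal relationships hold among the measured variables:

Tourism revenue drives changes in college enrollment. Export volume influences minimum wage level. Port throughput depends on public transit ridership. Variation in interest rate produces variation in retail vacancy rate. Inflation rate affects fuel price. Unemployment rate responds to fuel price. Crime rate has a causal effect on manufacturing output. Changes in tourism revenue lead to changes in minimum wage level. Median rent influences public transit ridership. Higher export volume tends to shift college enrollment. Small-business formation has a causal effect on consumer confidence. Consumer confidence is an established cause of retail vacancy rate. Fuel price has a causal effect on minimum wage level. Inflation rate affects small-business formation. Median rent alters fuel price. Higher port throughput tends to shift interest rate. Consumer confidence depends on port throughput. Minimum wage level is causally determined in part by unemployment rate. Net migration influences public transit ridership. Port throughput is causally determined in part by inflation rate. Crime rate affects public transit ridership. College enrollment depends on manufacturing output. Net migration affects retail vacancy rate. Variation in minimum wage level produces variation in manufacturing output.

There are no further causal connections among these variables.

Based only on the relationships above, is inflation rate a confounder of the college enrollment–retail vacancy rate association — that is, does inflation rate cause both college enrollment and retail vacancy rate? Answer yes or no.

yes

Inflation rate has a causal path to college enrollment (inflation rate → fuel price → minimum wage level → manufacturing output → college enrollment) and to retail vacancy rate (inflation rate → port throughput → consumer confidence → retail vacancy rate), so it is a common cause of both — a confounder.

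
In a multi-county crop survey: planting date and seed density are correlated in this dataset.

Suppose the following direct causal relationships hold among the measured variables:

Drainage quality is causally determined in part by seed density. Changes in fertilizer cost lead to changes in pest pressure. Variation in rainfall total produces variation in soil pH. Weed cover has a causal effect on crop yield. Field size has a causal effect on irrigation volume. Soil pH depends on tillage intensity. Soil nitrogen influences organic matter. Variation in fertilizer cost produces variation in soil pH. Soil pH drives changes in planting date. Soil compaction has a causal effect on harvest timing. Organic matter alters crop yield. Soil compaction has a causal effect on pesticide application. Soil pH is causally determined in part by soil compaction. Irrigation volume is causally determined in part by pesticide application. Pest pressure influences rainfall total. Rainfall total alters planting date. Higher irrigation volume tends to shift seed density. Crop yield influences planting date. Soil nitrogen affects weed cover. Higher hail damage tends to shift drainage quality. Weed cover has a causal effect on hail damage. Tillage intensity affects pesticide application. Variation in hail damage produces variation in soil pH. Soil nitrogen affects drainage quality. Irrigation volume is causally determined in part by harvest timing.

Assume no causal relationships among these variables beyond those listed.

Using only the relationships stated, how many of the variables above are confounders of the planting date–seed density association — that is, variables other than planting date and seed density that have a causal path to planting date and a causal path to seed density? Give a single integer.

2

The common causes are: soil compaction (to planting date via soil compaction → soil pH → planting date; to seed density via soil compaction → harvest timing → irrigation volume → seed density); tillage intensity (to planting date via tillage intensity → soil pH → planting date; to seed density via tillage intensity → pesticide application → irrigation volume → seed density).
Every other variable lacks a causal path to at least one of planting date and seed density.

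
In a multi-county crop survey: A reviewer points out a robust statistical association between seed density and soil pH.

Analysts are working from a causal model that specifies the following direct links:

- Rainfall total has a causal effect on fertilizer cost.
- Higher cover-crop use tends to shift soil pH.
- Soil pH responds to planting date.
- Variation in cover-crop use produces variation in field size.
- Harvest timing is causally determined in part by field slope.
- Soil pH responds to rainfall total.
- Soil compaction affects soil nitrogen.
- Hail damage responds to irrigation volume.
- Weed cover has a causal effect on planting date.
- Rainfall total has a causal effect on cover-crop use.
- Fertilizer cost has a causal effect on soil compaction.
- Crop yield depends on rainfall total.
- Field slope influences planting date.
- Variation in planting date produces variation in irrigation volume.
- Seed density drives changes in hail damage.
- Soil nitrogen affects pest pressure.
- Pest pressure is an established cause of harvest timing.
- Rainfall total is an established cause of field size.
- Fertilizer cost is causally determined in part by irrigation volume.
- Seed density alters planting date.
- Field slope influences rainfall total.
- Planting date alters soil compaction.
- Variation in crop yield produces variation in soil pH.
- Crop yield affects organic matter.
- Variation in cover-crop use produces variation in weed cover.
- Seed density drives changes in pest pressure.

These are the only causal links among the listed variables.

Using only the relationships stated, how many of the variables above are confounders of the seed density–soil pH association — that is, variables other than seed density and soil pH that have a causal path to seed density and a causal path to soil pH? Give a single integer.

0

No listed variable has a causal path to both seed density and soil pH, so there are no common causes.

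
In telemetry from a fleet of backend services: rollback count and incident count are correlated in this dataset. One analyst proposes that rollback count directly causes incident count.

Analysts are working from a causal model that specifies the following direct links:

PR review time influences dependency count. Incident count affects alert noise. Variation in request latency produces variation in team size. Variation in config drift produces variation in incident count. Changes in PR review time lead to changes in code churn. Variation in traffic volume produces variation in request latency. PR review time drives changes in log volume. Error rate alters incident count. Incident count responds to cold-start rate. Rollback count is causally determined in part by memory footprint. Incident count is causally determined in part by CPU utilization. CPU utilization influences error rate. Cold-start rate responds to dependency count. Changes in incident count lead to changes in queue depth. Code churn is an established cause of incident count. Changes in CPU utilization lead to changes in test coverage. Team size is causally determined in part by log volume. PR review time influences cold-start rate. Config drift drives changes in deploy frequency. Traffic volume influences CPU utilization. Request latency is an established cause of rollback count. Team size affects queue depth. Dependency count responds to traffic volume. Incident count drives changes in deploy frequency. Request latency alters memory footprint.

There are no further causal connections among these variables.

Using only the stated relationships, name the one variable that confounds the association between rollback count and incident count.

Traffic volume has a causal path to rollback count (traffic volume → request latency → rollback count) and a separate causal path to incident count (traffic volume → CPU utilization → incident count), so it is a common cause of both.
No stated relationship gives rollback count a causal route to incident count, so the correlation is explained by the shared upstream cause rather than a direct effect.

traffic volume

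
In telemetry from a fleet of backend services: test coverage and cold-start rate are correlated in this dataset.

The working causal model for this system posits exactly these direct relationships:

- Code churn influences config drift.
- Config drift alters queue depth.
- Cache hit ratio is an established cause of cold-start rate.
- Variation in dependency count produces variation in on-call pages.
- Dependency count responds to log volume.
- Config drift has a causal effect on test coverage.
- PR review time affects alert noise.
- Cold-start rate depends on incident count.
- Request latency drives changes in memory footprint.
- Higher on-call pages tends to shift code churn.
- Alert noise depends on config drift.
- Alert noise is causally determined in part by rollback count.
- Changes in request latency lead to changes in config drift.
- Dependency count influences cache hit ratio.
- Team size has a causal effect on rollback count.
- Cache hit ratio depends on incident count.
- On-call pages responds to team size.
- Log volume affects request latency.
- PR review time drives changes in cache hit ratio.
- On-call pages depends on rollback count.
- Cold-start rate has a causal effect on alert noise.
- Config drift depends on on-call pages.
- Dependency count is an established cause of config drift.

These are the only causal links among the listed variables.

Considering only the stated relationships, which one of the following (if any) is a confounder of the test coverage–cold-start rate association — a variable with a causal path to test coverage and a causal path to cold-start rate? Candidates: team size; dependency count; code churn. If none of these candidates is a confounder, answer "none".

dependency count

Dependency count causes test coverage (dependency count → config drift → test coverage) and also causes cold-start rate (dependency count → cache hit ratio → cold-start rate); it is a common cause of both.
Each of the other candidates lacks a causal path to at least one of test coverage and cold-start rate, so they do not confound the relationship.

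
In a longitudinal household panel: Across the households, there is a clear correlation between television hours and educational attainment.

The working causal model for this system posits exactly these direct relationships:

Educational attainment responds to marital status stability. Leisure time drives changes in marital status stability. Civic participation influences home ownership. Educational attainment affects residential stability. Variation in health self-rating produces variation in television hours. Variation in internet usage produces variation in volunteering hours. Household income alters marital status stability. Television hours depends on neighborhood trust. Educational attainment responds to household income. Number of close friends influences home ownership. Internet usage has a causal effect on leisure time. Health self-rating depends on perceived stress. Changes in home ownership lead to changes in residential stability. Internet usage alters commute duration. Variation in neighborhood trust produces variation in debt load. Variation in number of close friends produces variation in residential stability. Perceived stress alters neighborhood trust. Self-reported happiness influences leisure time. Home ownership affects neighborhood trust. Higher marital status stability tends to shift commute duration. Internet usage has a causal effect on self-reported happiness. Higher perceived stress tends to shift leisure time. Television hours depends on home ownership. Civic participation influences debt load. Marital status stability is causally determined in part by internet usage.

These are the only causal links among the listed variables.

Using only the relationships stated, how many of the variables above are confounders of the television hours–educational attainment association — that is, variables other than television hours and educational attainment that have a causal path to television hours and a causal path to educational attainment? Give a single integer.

1

The common causes are: perceived stress (to television hours via perceived stress → neighborhood trust → television hours; to educational attainment via perceived stress → leisure time → marital status stability → educational attainment).
Every other variable lacks a causal path to at least one of television hours and educational attainment.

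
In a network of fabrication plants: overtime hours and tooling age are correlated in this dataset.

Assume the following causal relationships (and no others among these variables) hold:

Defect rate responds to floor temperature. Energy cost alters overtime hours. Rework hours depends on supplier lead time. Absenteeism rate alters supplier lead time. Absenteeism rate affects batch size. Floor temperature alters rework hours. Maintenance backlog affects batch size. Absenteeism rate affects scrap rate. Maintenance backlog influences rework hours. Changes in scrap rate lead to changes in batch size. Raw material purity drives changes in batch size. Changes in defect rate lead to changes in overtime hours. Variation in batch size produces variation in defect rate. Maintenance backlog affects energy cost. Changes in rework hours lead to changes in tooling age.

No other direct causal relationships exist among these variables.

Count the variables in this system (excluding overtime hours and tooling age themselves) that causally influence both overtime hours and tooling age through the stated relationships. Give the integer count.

3

The common causes are: absenteeism rate (to overtime hours via absenteeism rate → batch size → defect rate → overtime hours; to tooling age via absenteeism rate → supplier lead time → rework hours → tooling age); floor temperature (to overtime hours via floor temperature → defect rate → overtime hours; to tooling age via floor temperature → rework hours → tooling age); maintenance backlog (to overtime hours via maintenance backlog → energy cost → overtime hours; to tooling age via maintenance backlog → rework hours → tooling age).
Every other variable lacks a causal path to at least one of overtime hours and tooling age.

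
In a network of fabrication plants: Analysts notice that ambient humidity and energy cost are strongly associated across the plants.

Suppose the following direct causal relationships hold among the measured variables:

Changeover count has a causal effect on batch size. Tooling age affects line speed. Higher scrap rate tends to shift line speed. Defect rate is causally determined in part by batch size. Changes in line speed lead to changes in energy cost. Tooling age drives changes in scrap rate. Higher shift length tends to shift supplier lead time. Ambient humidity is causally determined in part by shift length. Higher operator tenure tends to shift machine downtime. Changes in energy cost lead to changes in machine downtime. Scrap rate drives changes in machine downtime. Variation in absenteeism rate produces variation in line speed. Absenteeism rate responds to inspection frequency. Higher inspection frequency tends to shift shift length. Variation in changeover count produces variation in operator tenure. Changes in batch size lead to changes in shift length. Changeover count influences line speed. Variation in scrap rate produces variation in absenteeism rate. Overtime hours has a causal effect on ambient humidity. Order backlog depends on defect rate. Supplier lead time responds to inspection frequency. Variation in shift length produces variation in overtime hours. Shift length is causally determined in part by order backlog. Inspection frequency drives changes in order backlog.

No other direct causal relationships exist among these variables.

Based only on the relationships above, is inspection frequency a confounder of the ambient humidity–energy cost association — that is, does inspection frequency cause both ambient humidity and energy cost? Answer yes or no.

yes

Inspection frequency has a causal path to ambient humidity (inspection frequency → shift length → ambient humidity) and to energy cost (inspection frequency → absenteeism rate → line speed → energy cost), so it is a common cause of both — a confounder.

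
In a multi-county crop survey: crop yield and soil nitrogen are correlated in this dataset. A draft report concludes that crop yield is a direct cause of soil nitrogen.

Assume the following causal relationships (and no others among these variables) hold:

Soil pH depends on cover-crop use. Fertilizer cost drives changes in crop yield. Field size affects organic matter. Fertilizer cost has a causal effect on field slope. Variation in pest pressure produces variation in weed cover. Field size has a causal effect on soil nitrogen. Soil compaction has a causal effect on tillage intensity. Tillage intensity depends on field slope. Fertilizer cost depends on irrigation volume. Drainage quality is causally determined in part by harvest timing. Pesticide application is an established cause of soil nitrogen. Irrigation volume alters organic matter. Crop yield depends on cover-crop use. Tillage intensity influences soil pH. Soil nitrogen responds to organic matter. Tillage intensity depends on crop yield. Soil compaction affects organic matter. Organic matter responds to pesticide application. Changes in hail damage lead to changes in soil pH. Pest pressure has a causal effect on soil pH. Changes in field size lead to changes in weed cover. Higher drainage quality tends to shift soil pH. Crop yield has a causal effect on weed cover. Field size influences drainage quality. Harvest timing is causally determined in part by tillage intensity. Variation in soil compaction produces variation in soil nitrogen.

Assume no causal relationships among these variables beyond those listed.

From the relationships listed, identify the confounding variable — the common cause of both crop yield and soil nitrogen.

irrigation volume

Irrigation volume has a causal path to crop yield (irrigation volume → fertilizer cost → crop yield) and a separate causal path to soil nitrogen (irrigation volume → organic matter → soil nitrogen), so it is a common cause of both.
No stated relationship gives crop yield a causal route to soil nitrogen, so the correlation is explained by the shared upstream cause rather than a direct effect.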